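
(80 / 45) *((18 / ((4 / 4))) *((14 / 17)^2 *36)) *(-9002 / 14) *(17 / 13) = -145184256/221 = -656942.33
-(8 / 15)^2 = -64/225 = -0.28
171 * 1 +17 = 188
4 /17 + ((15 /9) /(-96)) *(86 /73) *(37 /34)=76141/357408 = 0.21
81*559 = 45279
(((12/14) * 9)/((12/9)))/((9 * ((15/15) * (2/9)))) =81/28 = 2.89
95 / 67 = 1.42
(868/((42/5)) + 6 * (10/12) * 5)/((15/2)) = 154/9 = 17.11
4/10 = 2/5 = 0.40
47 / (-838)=-47/838 = -0.06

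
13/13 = 1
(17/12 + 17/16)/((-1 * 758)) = -119/36384 = 0.00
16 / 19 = 0.84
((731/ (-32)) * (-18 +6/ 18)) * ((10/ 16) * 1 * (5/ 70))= 193715/10752 = 18.02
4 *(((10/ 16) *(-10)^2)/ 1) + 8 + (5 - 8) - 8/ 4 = 253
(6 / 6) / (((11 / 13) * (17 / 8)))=104/187 = 0.56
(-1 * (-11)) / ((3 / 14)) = 154/3 = 51.33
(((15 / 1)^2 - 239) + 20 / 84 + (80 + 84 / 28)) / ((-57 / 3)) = -1454/399 = -3.64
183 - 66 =117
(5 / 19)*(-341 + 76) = -1325/19 = -69.74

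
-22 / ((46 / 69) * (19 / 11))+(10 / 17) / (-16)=-49463/2584 = -19.14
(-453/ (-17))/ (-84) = -151/476 = -0.32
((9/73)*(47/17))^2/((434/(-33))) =-5904657/668395154 = -0.01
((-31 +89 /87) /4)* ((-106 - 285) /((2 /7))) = 892262/87 = 10255.89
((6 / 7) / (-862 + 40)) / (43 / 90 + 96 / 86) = -3870/5916071 = 0.00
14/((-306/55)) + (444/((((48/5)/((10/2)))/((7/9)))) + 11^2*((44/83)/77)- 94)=29931275/355572 = 84.18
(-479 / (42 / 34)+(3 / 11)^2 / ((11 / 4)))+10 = -10558067/27951 = -377.73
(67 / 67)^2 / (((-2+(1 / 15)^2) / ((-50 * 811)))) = 9123750/449 = 20320.16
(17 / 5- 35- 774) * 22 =-88616/5 = -17723.20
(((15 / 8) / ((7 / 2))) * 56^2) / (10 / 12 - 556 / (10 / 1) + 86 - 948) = -7200/3929 = -1.83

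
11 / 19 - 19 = -350/19 = -18.42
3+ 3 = 6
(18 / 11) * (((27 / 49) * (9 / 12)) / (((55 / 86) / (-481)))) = -15077907/29645 = -508.62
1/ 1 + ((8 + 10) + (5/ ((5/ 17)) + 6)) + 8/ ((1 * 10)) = 42.80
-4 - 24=-28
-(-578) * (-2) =-1156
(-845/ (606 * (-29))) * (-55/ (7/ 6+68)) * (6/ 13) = -4290/243107 = -0.02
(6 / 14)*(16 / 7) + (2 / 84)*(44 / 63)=1318/1323 = 1.00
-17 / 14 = -1.21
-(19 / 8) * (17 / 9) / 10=-323/720 = -0.45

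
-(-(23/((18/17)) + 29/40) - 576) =215441/360 = 598.45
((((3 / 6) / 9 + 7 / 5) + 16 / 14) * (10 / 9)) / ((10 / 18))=5.20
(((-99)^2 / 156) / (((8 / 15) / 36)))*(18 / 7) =10904.96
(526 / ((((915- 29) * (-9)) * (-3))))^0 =1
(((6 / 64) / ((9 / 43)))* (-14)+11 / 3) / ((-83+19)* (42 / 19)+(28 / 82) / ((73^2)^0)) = 97375/5277216 = 0.02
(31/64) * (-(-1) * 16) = 31/4 = 7.75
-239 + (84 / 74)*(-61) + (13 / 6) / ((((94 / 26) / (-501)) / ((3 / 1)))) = -4204823/3478 = -1208.98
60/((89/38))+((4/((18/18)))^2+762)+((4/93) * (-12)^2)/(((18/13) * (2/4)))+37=7031843/8277 = 849.56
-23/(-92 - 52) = 23/144 = 0.16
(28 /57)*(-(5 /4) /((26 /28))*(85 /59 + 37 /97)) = -1.20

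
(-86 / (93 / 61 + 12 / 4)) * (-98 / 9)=128527/621 = 206.97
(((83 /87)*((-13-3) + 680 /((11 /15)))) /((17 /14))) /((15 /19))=221309872/244035 = 906.88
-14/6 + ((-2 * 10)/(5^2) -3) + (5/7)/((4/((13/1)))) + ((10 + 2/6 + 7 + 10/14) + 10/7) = 2193/140 = 15.66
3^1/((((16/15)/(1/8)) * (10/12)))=0.42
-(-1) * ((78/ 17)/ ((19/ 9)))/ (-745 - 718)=-702/472549 = 0.00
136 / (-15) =-136/15 = -9.07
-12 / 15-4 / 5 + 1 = -0.60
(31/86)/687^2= 31/40589334 = 0.00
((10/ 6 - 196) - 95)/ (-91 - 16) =868/321 = 2.70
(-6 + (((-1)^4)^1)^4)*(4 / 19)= -20/19 = -1.05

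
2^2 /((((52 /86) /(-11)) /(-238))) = 225148/13 = 17319.08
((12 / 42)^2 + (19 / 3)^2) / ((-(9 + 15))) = -17725/10584 = -1.67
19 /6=3.17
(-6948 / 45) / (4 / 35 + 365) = -5404/12779 = -0.42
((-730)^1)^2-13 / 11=5861887/11 = 532898.82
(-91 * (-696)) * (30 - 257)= -14377272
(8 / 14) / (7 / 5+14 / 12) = 120/539 = 0.22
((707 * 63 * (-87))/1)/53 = -3875067/53 = -73114.47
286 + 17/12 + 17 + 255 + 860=17033/12 = 1419.42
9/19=0.47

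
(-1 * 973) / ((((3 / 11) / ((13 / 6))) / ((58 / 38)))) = -4035031/342 = -11798.34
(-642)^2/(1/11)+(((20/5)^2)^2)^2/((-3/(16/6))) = 40279948/9 = 4475549.78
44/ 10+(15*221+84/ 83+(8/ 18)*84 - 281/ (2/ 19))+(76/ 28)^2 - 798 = -12492271/122010 = -102.39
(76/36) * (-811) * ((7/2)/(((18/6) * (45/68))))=-3667342/1215 = -3018.39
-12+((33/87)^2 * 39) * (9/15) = -36303/4205 = -8.63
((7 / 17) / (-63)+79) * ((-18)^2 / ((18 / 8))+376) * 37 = 232534640/153 = 1519834.25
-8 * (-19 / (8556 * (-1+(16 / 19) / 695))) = -501790/28211271 = -0.02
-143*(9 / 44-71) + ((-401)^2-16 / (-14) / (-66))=157934453/924 = 170924.73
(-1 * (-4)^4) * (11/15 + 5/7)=-38912/105 = -370.59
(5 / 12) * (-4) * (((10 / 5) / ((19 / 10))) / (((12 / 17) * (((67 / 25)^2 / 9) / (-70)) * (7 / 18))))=47812500/85291 = 560.58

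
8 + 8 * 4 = 40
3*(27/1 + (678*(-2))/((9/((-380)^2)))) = -65268719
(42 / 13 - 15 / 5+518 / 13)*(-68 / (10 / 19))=-336566/65 = -5177.94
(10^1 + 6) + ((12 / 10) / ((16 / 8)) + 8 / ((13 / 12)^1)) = 1559/65 = 23.98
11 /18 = 0.61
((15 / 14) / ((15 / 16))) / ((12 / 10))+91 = 91.95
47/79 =0.59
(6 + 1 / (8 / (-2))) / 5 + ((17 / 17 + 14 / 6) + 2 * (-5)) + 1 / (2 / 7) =-121/60 = -2.02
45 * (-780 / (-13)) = 2700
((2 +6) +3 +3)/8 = 7/4 = 1.75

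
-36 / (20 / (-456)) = 4104/5 = 820.80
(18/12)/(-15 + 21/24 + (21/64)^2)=-0.11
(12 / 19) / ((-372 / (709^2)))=-502681/589 = -853.45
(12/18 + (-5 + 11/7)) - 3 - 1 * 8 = -289/21 = -13.76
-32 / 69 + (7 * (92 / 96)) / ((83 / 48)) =3.42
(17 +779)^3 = 504358336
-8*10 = -80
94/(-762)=-47/381 = -0.12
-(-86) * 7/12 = 301/6 = 50.17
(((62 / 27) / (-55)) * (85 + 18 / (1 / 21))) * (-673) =19319138/1485 = 13009.52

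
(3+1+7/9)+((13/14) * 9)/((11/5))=11887/1386 = 8.58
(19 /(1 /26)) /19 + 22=48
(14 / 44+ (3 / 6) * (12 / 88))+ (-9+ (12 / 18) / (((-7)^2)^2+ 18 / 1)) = -2750315/319308 = -8.61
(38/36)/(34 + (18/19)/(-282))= 16967/546462 = 0.03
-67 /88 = -0.76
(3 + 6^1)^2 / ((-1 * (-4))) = 81/4 = 20.25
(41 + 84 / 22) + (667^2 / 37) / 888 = 21091787/361416 = 58.36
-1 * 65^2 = -4225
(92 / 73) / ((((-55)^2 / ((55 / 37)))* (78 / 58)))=2668/5793645 = 0.00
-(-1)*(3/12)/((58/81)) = 0.35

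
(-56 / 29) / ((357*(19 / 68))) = -0.02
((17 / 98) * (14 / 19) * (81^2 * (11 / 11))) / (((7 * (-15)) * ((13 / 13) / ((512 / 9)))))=-2115072/4655 = -454.37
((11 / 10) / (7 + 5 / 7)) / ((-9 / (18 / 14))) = -11/540 = -0.02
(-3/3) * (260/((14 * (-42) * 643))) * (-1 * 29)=-1885/94521 = -0.02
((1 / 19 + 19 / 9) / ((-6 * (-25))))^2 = 1369/6579225 = 0.00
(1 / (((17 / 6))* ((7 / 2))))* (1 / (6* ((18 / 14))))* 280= 560/153 = 3.66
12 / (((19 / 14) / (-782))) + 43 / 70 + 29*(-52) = -11201143/1330 = -8421.91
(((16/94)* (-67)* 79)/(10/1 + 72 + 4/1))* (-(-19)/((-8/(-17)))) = -1709639/4042 = -422.97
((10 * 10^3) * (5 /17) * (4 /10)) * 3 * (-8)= -480000/17 = -28235.29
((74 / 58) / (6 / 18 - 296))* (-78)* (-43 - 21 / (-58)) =-10705617/745967 = -14.35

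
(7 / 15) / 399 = 1/855 = 0.00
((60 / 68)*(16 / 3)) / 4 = 20/17 = 1.18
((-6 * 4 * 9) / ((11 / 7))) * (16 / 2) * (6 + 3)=-108864/11 = -9896.73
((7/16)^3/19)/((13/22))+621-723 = -51593539/505856 = -101.99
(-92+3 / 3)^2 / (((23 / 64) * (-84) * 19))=-18928/1311 = -14.44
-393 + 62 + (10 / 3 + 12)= -947/3 = -315.67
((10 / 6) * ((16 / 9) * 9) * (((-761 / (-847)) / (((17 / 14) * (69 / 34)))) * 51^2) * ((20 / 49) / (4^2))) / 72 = 10996450/1227303 = 8.96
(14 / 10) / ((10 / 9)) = 63/50 = 1.26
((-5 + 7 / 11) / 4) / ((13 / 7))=-84/143 = -0.59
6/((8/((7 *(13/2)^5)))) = 7797153/128 = 60915.26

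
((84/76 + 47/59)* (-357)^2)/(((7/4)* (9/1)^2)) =17252144/10089 = 1710.00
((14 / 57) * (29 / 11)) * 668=271208/627 = 432.55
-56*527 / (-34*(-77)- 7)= -4216/373 = -11.30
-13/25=-0.52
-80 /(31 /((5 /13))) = -400/403 = -0.99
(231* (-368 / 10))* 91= -3867864/5 = -773572.80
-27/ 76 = -0.36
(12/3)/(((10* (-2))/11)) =-11/5 = -2.20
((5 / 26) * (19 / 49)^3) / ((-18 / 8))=-68590/13764933 = 0.00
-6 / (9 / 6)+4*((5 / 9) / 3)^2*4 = -2516/729 = -3.45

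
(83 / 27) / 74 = 83/1998 = 0.04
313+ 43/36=11311/36 = 314.19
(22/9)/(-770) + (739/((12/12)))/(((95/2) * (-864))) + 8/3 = 151999/57456 = 2.65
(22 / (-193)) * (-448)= 9856/193 = 51.07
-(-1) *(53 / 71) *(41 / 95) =0.32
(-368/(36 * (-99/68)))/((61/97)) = 606832/54351 = 11.17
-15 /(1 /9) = -135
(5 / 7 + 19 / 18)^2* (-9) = -49729/1764 = -28.19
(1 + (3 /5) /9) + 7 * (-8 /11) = -664/165 = -4.02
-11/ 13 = -0.85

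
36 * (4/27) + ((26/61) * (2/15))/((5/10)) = 4984/915 = 5.45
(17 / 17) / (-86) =-1/86 = -0.01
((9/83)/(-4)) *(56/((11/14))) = -1764/913 = -1.93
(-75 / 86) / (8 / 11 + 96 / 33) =-165/688 = -0.24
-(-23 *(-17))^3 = -59776471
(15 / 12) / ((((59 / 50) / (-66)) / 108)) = -445500/59 = -7550.85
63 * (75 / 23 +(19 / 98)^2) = 6557427/31556 = 207.80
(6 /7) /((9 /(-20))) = -1.90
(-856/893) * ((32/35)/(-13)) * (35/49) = 27392/568841 = 0.05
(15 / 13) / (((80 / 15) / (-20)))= -225/52 = -4.33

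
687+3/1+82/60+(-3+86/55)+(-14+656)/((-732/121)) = 5876021/10065 = 583.81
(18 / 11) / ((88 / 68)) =153/121 = 1.26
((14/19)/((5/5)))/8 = 7/76 = 0.09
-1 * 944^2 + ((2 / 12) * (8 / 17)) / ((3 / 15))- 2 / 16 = -363583379/408 = -891135.73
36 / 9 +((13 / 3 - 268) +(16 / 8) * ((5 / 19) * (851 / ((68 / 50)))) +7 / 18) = 407309/5814 = 70.06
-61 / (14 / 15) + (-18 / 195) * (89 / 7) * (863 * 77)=-71029143/910 = -78054.00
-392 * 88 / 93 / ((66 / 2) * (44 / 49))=-38416/3069 = -12.52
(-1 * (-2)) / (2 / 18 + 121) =9/545 = 0.02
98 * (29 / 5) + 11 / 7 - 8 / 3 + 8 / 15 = 59623/105 = 567.84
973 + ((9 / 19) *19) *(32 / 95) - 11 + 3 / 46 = 4217473/4370 = 965.10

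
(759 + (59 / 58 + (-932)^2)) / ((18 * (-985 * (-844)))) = 5602697/96435440 = 0.06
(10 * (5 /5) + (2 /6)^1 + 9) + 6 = 76/3 = 25.33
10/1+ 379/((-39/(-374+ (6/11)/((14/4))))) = 10939924/3003 = 3643.00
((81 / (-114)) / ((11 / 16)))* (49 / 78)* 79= -139356/2717 = -51.29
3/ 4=0.75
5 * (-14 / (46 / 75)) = -2625/23 = -114.13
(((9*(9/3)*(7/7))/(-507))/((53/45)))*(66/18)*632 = -938520/8957 = -104.78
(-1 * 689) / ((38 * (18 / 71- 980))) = 0.02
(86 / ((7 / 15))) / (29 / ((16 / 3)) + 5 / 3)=61920/2387 = 25.94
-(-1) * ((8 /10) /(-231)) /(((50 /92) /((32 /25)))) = -5888/721875 = -0.01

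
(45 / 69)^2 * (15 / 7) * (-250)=-843750/3703 = -227.86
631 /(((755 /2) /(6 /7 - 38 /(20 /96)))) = -8018748/26425 = -303.45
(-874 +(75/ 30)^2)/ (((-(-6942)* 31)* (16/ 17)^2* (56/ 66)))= -9537/1777664 = -0.01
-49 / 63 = -7/9 = -0.78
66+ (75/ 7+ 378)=3183/7 = 454.71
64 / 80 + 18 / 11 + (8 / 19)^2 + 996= 19827474/19855 = 998.61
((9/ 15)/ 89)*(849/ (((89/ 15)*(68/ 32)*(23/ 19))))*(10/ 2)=5807160/3097111 = 1.88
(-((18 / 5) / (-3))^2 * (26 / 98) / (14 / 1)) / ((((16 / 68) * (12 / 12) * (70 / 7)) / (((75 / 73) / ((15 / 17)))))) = -33813/2503900 = -0.01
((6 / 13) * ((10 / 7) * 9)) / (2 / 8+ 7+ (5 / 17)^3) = 3537360/4336969 = 0.82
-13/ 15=-0.87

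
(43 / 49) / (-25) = -43/1225 = -0.04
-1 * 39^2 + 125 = -1396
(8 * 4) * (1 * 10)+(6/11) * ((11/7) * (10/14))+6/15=321.01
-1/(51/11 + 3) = -11/84 = -0.13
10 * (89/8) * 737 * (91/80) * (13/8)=77596519/512 = 151555.70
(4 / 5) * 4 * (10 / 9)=32/9 = 3.56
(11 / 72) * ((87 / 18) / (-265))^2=9251/182023200 = 0.00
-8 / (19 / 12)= -5.05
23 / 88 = 0.26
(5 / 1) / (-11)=-0.45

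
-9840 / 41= -240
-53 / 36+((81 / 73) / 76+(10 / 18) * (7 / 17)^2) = -1093041/801686 = -1.36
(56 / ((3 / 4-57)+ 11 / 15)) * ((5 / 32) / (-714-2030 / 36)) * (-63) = -0.01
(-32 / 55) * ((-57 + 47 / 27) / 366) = 23872/271755 = 0.09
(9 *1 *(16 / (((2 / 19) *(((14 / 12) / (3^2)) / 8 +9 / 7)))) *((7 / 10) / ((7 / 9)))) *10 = 37231488/3937 = 9456.82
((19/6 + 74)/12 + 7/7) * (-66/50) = -1177/120 = -9.81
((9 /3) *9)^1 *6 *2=324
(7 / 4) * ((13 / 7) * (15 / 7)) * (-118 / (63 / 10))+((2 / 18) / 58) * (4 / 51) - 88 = -142476409/652239 = -218.44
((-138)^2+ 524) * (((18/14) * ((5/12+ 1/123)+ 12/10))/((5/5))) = 8379996/205 = 40878.03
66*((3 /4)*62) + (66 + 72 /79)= 247737/79 = 3135.91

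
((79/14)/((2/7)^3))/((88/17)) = 65807/1408 = 46.74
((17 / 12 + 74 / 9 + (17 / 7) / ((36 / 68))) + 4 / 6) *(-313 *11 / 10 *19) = -27278889/280 = -97424.60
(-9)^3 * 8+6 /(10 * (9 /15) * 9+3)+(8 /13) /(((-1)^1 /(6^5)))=-2622430/247 = -10617.13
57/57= 1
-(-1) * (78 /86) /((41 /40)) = 1560/1763 = 0.88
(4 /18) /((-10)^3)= -1/4500 = 0.00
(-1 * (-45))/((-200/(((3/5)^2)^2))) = -729/25000 = -0.03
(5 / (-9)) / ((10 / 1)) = -1/18 = -0.06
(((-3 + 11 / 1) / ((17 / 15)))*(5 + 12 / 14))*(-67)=-329640/119 = -2770.08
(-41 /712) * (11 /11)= -41/712 = -0.06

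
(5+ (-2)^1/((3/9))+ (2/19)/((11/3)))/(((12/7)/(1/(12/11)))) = -1421/2736 = -0.52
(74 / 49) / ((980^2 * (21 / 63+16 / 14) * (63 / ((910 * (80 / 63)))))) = 1924/98472213 = 0.00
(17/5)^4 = 83521/625 = 133.63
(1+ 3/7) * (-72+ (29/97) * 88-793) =-813530/679 = -1198.13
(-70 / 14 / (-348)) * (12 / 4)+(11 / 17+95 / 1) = 95.69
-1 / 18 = -0.06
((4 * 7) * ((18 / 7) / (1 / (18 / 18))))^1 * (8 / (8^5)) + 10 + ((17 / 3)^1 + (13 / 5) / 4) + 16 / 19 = 2506373/145920 = 17.18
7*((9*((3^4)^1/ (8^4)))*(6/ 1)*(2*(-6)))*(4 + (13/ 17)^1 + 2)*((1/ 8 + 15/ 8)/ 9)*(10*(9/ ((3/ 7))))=-28317.43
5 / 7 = 0.71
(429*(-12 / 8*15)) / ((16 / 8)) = -19305/4 = -4826.25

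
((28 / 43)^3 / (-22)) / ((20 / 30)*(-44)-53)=32928/216020519 = 0.00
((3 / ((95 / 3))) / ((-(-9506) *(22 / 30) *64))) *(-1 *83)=-2241/127152256 = 0.00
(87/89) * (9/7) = 783/623 = 1.26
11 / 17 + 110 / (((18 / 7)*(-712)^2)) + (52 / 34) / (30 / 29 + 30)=150045441/215451200 = 0.70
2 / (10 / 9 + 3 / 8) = 1.35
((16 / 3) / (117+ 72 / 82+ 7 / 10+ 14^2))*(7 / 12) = 11480/1160793 = 0.01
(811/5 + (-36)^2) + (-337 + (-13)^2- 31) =6296/5 = 1259.20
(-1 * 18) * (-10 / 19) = 180/19 = 9.47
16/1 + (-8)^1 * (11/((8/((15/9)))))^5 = -487359127/995328 = -489.65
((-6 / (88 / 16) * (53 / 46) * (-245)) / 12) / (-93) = -12985/47058 = -0.28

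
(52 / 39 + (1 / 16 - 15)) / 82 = -653/3936 = -0.17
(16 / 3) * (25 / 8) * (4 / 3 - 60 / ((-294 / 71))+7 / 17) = 2028550/7497 = 270.58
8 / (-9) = -8/9 = -0.89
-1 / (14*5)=-1/70 = -0.01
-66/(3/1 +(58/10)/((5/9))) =-275/56 = -4.91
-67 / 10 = -6.70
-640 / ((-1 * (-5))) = -128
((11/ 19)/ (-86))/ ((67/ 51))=-561/109478 = -0.01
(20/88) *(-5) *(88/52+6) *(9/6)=-1875/143 = -13.11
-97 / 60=-1.62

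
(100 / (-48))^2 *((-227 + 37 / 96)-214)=-26436875/13824 = -1912.39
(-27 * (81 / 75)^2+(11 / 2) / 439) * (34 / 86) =-293671583/23596250 = -12.45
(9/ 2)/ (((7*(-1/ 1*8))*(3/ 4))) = -0.11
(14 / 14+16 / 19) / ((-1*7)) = -0.26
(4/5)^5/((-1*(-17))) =1024/53125 = 0.02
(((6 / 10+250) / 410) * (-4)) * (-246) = 15036/25 = 601.44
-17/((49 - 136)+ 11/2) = 34/163 = 0.21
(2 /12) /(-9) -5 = -271/54 = -5.02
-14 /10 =-1.40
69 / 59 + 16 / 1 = 1013/59 = 17.17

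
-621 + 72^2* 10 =51219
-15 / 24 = -5/8 = -0.62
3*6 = 18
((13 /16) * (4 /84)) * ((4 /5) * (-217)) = -403/60 = -6.72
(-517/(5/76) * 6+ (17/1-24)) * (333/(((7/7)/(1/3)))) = -26172357/5 = -5234471.40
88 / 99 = 8/9 = 0.89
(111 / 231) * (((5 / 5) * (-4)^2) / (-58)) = -296/2233 = -0.13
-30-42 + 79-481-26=-500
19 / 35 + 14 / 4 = 283/70 = 4.04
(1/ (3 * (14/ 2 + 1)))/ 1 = 1/24 = 0.04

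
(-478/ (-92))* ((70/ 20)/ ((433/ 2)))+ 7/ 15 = 164521/298770 = 0.55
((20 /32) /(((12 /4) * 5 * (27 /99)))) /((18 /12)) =11/108 = 0.10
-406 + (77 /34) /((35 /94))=-33993/85 = -399.92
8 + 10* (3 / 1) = 38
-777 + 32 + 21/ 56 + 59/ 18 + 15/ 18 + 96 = -46405/72 = -644.51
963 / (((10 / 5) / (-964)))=-464166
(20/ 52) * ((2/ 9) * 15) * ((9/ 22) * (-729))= -54675/143 = -382.34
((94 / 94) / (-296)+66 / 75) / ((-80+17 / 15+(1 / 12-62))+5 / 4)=-1497/238280 = -0.01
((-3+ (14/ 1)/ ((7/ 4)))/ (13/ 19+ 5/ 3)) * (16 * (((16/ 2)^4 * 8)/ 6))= 12451840/67 = 185848.36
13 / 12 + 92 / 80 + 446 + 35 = 14497/30 = 483.23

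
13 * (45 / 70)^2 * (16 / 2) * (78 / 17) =164268/833 = 197.20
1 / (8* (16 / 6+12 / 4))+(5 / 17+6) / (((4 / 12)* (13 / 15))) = 38559/1768 = 21.81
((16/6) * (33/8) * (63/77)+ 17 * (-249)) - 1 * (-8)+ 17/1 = -4199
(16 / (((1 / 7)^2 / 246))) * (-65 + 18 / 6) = -11957568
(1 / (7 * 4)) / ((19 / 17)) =17/532 = 0.03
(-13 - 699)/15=-47.47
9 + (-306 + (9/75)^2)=-185616/625 = -296.99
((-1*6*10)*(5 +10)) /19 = -900/19 = -47.37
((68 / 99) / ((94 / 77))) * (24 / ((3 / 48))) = 30464/141 = 216.06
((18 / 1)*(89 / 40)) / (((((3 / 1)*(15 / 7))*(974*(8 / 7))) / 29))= 126469/779200 = 0.16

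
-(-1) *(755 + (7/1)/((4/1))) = 3027/4 = 756.75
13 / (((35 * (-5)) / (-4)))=52/175 = 0.30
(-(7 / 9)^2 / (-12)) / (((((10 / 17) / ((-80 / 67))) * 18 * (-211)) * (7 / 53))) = 6307/30917619 = 0.00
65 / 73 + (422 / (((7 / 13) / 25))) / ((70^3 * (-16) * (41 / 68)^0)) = 49740561/56087360 = 0.89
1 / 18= 0.06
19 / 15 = 1.27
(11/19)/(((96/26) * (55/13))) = 169/4560 = 0.04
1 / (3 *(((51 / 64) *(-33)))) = -64/5049 = -0.01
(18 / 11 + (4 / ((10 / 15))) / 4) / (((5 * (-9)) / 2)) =-23/165 = -0.14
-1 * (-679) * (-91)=-61789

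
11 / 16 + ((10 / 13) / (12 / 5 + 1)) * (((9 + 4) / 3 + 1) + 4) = 29693/10608 = 2.80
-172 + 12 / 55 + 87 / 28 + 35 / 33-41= -963797/4620 = -208.61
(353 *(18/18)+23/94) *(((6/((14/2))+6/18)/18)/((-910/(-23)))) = 3818575/6466824 = 0.59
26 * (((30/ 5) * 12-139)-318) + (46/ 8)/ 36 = -1441417/144 = -10009.84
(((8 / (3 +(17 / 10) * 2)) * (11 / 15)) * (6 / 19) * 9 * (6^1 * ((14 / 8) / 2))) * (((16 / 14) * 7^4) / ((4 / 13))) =9270261/76 = 121977.12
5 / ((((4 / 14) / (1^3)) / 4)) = 70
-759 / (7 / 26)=-19734/7 = -2819.14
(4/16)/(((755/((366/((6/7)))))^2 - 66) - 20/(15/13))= -546987/175488700 = 0.00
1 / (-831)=-1/831 = 0.00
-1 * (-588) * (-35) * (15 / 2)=-154350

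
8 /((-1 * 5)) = -8/5 = -1.60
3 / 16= 0.19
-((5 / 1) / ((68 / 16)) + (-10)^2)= -1720/17 = -101.18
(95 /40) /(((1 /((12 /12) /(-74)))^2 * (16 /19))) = 361/700928 = 0.00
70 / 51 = 1.37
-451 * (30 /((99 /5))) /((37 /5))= -10250/111 = -92.34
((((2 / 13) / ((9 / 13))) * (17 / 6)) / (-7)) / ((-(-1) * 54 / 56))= -68/729 = -0.09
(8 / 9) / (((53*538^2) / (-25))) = -50/34516197 = 0.00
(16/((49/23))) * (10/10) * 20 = 150.20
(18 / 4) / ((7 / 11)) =99/14 = 7.07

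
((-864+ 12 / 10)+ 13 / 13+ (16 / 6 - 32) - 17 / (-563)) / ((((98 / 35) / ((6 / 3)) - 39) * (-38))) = -3762683/6033108 = -0.62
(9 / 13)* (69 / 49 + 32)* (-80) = -1178640/637 = -1850.30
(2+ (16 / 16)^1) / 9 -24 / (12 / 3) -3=-26/3 = -8.67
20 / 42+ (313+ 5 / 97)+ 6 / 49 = 4472338/14259 = 313.65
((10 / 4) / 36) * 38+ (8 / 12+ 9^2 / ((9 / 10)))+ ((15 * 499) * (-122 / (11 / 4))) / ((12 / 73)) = -799899971/396 = -2019949.42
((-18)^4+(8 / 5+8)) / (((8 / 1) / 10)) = 131232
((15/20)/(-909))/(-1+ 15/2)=-1/7878 = 0.00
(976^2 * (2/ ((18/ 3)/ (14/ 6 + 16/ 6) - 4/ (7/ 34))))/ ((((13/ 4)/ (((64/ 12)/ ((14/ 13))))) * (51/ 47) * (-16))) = 9173.08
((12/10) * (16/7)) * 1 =96/35 = 2.74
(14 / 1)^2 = 196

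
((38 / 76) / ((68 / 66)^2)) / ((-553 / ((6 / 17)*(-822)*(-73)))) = -98019801/5433778 = -18.04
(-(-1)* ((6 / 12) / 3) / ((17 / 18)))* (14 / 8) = 21/68 = 0.31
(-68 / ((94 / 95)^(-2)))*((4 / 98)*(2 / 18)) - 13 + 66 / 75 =-49439599/3980025 = -12.42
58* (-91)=-5278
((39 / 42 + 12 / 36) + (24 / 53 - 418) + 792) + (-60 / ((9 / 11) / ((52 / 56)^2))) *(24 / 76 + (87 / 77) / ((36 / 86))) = 575332694/3108609 = 185.08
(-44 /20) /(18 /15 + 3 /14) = -14/9 = -1.56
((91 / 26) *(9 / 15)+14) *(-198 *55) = -175329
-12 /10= -6/5 = -1.20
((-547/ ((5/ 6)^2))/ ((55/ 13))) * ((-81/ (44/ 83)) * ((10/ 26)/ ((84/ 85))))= 187551531/16940 = 11071.52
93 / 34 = 2.74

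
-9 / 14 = -0.64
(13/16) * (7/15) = 91/240 = 0.38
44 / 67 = 0.66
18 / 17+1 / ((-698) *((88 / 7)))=1105513/1044208 = 1.06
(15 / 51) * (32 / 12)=0.78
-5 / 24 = -0.21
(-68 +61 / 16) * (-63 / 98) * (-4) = -9243/56 = -165.05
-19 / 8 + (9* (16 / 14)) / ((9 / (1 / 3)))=-335/168 = -1.99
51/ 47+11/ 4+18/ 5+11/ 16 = 30541/3760 = 8.12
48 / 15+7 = 51/5 = 10.20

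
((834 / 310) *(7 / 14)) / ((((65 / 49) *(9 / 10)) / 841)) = 5728051/6045 = 947.57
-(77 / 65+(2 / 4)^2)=-1.43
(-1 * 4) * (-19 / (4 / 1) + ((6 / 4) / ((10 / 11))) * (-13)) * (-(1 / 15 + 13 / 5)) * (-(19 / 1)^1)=79648/15 = 5309.87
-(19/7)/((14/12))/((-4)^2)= -57/392 = -0.15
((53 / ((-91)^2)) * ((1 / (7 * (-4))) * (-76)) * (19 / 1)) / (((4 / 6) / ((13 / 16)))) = 57399/142688 = 0.40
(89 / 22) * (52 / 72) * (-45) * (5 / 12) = -54.78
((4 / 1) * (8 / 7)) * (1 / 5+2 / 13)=736/455 = 1.62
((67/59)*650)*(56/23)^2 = 136572800/31211 = 4375.79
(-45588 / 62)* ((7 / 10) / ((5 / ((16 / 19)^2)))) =-20423424/279775 = -73.00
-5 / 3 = -1.67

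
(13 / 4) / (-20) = -13/80 = -0.16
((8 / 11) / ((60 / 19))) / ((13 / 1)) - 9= -19267/2145 = -8.98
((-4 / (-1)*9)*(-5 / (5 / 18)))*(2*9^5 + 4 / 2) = -76528800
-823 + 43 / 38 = -31231/38 = -821.87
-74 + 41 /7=-477/7 = -68.14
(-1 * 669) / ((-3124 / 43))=28767/3124 = 9.21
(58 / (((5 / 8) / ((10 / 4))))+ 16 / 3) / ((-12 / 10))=-1780/9 = -197.78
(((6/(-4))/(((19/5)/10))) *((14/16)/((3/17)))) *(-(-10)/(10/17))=-332.73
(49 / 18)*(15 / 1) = 245/6 = 40.83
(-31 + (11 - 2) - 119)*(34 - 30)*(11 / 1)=-6204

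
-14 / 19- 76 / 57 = -118/57 = -2.07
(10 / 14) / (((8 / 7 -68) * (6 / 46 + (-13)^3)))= 115/23647104 = 0.00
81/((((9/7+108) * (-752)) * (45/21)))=-147/319600 = 0.00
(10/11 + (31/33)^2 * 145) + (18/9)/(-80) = 5612311/43560 = 128.84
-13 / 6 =-2.17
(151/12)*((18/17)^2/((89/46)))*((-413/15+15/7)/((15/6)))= -333324648/4501175 = -74.05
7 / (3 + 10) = 7/13 = 0.54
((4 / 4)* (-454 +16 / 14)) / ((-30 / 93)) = 9827/7 = 1403.86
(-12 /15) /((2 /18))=-36/5 = -7.20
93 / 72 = 31/24 = 1.29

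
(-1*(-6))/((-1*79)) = -6/79 = -0.08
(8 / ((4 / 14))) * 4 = 112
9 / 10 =0.90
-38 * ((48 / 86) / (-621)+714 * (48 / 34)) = -340943600/8901 = -38303.97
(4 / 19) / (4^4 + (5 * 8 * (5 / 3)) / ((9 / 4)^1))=27/36632 = 0.00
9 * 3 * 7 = 189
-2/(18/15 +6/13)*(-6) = 65/9 = 7.22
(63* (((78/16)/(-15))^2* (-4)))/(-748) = 10647/299200 = 0.04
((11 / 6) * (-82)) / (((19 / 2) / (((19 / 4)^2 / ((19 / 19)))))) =-357.04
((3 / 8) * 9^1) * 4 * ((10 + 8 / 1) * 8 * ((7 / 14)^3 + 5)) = 9963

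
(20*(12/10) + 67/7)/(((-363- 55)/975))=-229125/2926 = -78.31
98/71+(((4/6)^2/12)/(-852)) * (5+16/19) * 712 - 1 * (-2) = 116534/36423 = 3.20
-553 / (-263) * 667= 368851/263 = 1402.48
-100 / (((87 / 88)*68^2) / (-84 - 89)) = 95150/25143 = 3.78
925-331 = 594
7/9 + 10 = 97/9 = 10.78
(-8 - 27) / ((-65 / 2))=14/13 = 1.08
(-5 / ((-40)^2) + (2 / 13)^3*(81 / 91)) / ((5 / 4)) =7433/79970800 = 0.00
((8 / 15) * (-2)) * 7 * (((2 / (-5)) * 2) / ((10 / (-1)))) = -224/375 = -0.60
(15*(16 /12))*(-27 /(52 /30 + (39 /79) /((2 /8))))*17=-5439150/2197 = -2475.72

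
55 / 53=1.04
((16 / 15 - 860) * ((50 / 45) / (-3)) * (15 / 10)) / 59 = 12884/1593 = 8.09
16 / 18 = 8/9 = 0.89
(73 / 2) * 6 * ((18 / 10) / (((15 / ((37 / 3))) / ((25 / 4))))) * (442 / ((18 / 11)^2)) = 72227441/216 = 334386.30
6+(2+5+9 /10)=139/10 = 13.90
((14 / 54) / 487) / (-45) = -7/591705 = 0.00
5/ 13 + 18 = 239/13 = 18.38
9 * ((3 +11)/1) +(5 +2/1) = 133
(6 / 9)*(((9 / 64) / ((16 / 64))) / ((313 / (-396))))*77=-22869/626 = -36.53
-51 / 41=-1.24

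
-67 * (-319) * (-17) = -363341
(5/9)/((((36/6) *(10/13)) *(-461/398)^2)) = 514813/5738067 = 0.09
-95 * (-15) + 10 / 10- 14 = 1412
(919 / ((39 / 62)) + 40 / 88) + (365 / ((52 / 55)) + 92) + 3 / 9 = 1109577/572 = 1939.82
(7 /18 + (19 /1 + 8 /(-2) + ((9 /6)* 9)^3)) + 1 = 178327/72 = 2476.76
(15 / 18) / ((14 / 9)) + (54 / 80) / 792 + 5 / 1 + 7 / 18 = 1314029/221760 = 5.93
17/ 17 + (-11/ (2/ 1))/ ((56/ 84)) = -29/4 = -7.25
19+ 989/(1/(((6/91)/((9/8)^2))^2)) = 130903907/6036849 = 21.68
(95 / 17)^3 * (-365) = -312941875/4913 = -63696.70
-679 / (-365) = 679/365 = 1.86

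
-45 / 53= -0.85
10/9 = 1.11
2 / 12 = 1/6 = 0.17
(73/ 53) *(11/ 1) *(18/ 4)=7227/106 = 68.18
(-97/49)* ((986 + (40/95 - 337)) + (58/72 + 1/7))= -302054993/234612 = -1287.47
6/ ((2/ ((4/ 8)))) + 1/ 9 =29/18 = 1.61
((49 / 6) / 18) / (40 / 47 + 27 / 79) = 181937/478332 = 0.38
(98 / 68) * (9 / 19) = 441/646 = 0.68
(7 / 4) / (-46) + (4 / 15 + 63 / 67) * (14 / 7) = 439349/184920 = 2.38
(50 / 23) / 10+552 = 12701/23 = 552.22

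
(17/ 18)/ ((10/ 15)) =17/12 = 1.42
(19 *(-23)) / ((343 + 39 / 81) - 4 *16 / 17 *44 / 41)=-8223903/6387946 = -1.29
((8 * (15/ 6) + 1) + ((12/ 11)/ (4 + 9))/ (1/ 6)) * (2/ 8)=3075/572 = 5.38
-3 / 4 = -0.75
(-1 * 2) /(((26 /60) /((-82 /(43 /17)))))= 83640/559 = 149.62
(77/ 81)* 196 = 15092/81 = 186.32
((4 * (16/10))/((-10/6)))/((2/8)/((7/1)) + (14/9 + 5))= -24192/41525 = -0.58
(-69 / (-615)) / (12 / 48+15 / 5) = 92/2665 = 0.03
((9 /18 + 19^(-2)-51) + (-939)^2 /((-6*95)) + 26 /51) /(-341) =4.68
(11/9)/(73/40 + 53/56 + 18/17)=6545/20511 = 0.32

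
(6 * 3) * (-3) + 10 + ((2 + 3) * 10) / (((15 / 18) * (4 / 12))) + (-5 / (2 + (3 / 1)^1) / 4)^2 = 2177/16 = 136.06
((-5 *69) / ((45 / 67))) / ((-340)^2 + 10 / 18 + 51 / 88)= -406824/91556099 = 0.00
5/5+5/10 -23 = -43/2 = -21.50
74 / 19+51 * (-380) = -19376.11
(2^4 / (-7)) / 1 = -16/7 = -2.29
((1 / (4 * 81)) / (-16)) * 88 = -11/648 = -0.02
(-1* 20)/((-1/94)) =1880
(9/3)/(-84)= -1/28 = -0.04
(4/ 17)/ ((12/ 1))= 1/51 = 0.02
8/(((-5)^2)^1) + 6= 6.32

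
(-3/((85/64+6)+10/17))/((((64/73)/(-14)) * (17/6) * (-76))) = -511/18183 = -0.03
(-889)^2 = 790321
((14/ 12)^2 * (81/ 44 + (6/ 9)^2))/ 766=44345/10920096 = 0.00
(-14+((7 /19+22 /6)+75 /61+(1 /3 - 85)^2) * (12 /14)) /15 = 149317172/365085 = 408.99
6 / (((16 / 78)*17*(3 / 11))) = 429/68 = 6.31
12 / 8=3/2 = 1.50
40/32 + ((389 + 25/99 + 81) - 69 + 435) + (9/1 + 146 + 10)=396991/396 = 1002.50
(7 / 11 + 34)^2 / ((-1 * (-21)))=48387/847 = 57.13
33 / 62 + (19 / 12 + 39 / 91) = 6625/2604 = 2.54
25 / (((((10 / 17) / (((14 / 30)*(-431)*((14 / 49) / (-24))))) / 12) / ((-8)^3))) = -1875712/3 = -625237.33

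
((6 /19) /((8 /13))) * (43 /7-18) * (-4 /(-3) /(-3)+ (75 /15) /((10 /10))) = -44239/1596 = -27.72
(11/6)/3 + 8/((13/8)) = 5.53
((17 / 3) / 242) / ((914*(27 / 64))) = 272/4479057 = 0.00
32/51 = 0.63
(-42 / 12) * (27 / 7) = -27/2 = -13.50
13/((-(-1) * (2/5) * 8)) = 65/16 = 4.06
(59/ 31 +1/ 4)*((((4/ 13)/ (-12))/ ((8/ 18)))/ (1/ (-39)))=2403/496 = 4.84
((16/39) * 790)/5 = 64.82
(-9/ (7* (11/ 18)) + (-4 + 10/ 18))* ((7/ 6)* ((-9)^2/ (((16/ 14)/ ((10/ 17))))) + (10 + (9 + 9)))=-5725205/13464 = -425.22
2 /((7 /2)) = 4/7 = 0.57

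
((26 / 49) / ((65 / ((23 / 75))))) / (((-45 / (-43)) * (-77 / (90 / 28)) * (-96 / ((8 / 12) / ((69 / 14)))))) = 43/305613000 = 0.00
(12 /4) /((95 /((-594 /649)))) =-162/5605 = -0.03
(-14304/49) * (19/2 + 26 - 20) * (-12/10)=1330272/245 = 5429.68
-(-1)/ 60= 0.02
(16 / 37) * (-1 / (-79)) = 16/2923 = 0.01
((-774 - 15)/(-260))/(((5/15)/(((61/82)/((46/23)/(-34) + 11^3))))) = 272731/53598480 = 0.01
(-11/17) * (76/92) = -209/391 = -0.53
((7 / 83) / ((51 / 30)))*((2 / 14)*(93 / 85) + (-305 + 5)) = -14.88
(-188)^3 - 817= -6645489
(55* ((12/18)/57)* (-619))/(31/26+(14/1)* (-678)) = 1770340/42196131 = 0.04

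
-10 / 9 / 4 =-5/18 = -0.28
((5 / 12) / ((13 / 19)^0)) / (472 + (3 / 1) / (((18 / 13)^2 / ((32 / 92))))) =207/234760 = 0.00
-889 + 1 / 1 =-888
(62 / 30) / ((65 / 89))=2759/975 = 2.83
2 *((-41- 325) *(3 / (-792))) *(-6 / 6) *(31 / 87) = -1891/1914 = -0.99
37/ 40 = 0.92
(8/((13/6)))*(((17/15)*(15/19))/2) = 408/247 = 1.65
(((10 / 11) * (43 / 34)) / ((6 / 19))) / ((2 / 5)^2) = 102125/4488 = 22.76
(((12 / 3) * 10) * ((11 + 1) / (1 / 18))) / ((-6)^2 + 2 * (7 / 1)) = 864/5 = 172.80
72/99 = 8/11 = 0.73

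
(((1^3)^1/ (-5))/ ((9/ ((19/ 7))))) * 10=-38/63 = -0.60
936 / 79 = 11.85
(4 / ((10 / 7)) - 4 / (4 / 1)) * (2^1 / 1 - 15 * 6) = -792/5 = -158.40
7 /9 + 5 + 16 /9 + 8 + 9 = 221/9 = 24.56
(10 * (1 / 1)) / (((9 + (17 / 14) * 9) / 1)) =140/279 = 0.50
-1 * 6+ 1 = -5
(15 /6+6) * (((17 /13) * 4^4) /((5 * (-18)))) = -18496/585 = -31.62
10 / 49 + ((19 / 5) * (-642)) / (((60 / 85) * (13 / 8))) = -6773306/3185 = -2126.63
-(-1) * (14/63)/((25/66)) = 44/75 = 0.59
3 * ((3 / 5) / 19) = 9/95 = 0.09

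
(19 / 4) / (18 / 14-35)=-133/944 = -0.14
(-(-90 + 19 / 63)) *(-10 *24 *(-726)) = 109403360/7 = 15629051.43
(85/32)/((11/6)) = 255/176 = 1.45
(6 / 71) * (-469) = -2814/71 = -39.63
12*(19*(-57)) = -12996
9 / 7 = 1.29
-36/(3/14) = -168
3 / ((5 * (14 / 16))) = 24/35 = 0.69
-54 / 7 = -7.71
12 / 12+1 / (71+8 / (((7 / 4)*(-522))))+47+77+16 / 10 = 82109868/648505 = 126.61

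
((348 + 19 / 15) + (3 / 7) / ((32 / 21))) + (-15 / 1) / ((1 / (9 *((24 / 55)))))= 1534573/5280 = 290.64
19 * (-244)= -4636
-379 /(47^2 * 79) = -379/174511 = 0.00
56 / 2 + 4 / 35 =984/35 = 28.11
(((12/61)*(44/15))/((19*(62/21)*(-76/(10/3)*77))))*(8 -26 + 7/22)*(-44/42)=-1556/14335671 = 0.00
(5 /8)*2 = 5/4 = 1.25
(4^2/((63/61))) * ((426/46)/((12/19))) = 329156/1449 = 227.16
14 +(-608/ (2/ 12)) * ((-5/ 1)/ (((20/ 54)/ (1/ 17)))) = 49486/17 = 2910.94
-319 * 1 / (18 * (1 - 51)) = 319/900 = 0.35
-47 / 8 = -5.88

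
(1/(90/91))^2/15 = 8281/121500 = 0.07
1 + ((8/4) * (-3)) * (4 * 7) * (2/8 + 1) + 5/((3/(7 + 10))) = -542/3 = -180.67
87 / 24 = 29/8 = 3.62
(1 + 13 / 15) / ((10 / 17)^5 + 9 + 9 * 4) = 39755996/959903475 = 0.04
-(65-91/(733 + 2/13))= -64.88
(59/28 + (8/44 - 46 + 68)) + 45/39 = 101873/4004 = 25.44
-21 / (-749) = 3/107 = 0.03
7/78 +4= 319/78 = 4.09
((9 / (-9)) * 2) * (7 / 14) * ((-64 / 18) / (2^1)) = 16/9 = 1.78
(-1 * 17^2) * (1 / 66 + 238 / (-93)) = 501415/682 = 735.21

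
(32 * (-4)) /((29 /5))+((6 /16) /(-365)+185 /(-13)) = -39961331/1100840 = -36.30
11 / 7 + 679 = 4764/7 = 680.57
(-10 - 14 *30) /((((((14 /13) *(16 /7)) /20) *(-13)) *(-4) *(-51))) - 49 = -47.68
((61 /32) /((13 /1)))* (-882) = -26901/208 = -129.33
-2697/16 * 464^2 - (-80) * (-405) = -36323232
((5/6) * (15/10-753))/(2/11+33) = -5511/292 = -18.87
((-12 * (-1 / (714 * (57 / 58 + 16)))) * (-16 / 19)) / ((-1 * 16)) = 116/2227085 = 0.00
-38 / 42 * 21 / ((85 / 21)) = -399/85 = -4.69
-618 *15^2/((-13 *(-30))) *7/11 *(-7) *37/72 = 933695/1144 = 816.17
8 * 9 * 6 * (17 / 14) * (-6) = -22032/7 = -3147.43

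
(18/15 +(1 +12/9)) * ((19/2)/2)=1007/60 = 16.78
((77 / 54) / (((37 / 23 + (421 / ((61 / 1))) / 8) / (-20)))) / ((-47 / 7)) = 60497360/35200791 = 1.72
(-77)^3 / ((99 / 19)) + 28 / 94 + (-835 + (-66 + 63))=-37416527/423 = -88455.15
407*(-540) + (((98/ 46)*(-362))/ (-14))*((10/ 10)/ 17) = -85932713/391 = -219776.76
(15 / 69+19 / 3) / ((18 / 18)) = 452/69 = 6.55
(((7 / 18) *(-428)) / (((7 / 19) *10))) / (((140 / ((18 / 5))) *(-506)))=2033/885500 = 0.00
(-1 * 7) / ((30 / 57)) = -133/10 = -13.30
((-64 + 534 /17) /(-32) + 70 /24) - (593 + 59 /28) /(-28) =62947/2499 = 25.19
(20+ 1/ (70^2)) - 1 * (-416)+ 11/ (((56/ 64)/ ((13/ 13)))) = 2198001/4900 = 448.57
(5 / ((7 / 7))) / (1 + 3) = 5/4 = 1.25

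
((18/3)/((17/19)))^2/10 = 6498/1445 = 4.50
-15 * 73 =-1095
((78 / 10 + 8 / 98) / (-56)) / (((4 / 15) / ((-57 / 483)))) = 110067/1767136 = 0.06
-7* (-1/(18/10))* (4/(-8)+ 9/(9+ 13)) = -35/99 = -0.35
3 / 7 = 0.43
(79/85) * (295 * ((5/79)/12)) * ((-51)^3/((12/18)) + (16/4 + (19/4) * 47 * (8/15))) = -351970577/1224 = -287557.66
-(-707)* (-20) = -14140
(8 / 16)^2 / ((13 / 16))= 4/13 = 0.31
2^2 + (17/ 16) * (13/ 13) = 81/16 = 5.06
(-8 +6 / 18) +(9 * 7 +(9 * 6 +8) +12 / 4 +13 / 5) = 1844/15 = 122.93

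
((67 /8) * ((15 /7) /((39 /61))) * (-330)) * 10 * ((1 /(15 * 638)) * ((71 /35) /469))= -21655/517244 = -0.04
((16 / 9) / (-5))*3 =-16/15 = -1.07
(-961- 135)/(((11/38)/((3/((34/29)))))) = -1811688/187 = -9688.17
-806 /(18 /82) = -33046/9 = -3671.78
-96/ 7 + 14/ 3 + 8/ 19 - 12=-8230/399 = -20.63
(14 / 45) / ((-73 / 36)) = -56/365 = -0.15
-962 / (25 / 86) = -82732/25 = -3309.28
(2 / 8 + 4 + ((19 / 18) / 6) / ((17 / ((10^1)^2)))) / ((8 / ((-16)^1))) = -9703/918 = -10.57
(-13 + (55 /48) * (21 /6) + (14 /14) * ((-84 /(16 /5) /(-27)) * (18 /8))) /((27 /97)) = -63341/2592 = -24.44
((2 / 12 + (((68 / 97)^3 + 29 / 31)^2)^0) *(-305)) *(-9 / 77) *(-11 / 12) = -305/8 = -38.12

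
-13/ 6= -2.17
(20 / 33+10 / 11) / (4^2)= 25/264 = 0.09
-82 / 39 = -2.10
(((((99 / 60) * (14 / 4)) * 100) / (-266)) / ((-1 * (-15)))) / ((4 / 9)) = -99/304 = -0.33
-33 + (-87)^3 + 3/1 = -658533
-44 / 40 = -1.10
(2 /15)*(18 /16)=3/20 = 0.15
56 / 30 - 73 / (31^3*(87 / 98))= 24154522/12959085 = 1.86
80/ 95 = 16/19 = 0.84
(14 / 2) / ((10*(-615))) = -7/6150 = 0.00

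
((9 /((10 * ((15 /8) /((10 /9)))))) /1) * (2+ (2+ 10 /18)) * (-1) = -328/135 = -2.43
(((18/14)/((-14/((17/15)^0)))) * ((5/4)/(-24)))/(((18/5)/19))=475/18816 = 0.03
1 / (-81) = -1/81 = -0.01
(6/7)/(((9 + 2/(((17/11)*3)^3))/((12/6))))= 1591812/8375647 = 0.19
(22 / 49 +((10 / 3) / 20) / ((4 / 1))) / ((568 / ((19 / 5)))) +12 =40089043/3339840 = 12.00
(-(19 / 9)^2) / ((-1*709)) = 361/57429 = 0.01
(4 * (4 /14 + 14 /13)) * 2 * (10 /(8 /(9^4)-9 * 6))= -32542560/16120013 = -2.02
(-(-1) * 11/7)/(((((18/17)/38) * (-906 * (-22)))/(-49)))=-0.14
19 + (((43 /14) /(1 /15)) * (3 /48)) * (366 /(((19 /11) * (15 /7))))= 92335/304 = 303.73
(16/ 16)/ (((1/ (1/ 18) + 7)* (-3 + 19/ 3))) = 3/250 = 0.01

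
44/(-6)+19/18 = -113/18 = -6.28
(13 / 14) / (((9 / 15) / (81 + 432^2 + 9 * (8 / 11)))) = 44499585/154 = 288958.34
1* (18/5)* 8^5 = 589824/5 = 117964.80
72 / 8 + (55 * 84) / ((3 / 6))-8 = 9241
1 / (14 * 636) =1/8904 = 0.00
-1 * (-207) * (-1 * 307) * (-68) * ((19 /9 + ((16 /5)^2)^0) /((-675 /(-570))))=510877472/45 = 11352832.71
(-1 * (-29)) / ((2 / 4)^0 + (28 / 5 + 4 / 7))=1015/251 = 4.04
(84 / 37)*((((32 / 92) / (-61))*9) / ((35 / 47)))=-40608/259555 = -0.16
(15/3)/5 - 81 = -80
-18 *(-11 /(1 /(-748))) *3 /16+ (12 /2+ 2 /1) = -55523/2 = -27761.50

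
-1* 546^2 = -298116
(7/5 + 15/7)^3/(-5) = -1906624/214375 = -8.89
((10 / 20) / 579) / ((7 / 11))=11/8106 = 0.00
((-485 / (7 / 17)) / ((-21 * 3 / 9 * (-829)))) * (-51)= 420495/40621 = 10.35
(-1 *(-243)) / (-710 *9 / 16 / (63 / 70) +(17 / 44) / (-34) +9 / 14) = -16632/30329 = -0.55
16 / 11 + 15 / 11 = 2.82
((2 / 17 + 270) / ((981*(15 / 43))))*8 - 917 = -910.69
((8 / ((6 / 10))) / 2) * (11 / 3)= 24.44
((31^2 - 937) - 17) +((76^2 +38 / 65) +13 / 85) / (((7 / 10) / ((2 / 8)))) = 2070.12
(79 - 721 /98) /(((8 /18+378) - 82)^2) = 81243/99655136 = 0.00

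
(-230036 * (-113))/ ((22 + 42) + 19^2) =25994068/425 = 61162.51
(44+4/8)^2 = 7921/4 = 1980.25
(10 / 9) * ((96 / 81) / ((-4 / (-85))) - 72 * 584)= -11346160/243 = -46692.02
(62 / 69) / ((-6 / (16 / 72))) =-62/1863 = -0.03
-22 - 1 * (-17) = -5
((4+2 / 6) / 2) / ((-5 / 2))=-13/15 = -0.87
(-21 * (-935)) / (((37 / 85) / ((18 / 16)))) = 15020775/296 = 50745.86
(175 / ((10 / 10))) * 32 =5600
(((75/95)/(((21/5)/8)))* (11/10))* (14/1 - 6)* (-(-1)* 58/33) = 9280/399 = 23.26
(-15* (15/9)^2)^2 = 1736.11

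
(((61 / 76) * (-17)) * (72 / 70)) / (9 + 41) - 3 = -109083/33250 = -3.28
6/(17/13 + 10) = 26/49 = 0.53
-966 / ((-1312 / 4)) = 483/164 = 2.95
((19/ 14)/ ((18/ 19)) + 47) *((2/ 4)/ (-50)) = -2441/5040 = -0.48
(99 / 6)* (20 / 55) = 6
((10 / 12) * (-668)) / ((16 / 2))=-835/12 = -69.58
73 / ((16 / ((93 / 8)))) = 6789/128 = 53.04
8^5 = 32768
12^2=144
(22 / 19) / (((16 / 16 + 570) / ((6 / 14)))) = 66/75943 = 0.00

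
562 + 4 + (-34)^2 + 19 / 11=18961/11 = 1723.73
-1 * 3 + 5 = 2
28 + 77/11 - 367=-332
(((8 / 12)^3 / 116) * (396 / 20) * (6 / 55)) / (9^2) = 4/58725 = 0.00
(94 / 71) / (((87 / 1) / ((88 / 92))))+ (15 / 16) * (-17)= -36195017/2273136 = -15.92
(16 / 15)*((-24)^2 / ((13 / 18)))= 55296/65 = 850.71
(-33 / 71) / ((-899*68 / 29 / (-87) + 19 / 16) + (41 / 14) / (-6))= -321552/17246681 = -0.02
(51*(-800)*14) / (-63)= 9066.67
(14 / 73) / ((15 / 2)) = 28/1095 = 0.03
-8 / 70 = -4/35 = -0.11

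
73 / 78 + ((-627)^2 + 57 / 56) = 858598003/2184 = 393130.95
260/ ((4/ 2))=130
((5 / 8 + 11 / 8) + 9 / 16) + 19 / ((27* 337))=373363/145584 = 2.56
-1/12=-0.08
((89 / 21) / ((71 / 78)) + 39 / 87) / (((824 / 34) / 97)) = 121311983/5938156 = 20.43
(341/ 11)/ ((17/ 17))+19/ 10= 329/10 = 32.90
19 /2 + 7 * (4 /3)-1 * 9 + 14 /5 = 379/30 = 12.63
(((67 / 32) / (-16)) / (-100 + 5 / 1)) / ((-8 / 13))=-871/389120 = 0.00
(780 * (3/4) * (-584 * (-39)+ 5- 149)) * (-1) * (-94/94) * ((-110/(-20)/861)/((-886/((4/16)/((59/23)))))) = -3404115/365918 = -9.30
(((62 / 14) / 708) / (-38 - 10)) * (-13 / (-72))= -403/17127936 = 0.00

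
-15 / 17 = -0.88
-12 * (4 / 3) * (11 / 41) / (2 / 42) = -3696/41 = -90.15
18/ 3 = 6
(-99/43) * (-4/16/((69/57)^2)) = 35739/90988 = 0.39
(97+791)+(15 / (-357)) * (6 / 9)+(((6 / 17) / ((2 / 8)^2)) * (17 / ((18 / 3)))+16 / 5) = 1619302/1785 = 907.17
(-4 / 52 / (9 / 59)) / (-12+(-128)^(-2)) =966656/23003019 = 0.04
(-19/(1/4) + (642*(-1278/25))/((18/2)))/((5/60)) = -1116768/25 = -44670.72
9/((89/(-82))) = -738/89 = -8.29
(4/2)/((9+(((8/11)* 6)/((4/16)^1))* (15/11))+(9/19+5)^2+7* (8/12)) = 262086/8836169 = 0.03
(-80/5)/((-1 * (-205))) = -16/205 = -0.08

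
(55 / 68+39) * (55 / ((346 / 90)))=569.52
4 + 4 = 8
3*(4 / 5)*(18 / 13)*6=19.94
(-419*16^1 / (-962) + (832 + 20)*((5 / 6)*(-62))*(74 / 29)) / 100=-391687668/348725 = -1123.20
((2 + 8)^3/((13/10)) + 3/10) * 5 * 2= 100039/13 = 7695.31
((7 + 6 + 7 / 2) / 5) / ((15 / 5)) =11/10 = 1.10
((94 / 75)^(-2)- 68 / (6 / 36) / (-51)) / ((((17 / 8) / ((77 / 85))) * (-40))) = -345653/3755300 = -0.09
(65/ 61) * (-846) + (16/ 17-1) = -934891/1037 = -901.53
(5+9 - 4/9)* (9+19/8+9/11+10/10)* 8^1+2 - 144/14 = 109528/77 = 1422.44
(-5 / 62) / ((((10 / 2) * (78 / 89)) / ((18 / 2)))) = -267/1612 = -0.17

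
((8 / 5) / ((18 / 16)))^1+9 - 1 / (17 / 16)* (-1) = 11.36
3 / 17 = 0.18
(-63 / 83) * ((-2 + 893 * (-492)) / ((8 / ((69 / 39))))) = 318314871/4316 = 73752.29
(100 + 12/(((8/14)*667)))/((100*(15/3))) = 66721/333500 = 0.20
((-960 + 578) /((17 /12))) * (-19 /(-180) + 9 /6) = -6494/15 = -432.93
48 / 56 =6/7 = 0.86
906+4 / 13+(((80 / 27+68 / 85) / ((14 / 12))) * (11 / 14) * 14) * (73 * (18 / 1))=47526.19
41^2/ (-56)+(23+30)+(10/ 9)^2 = 109847/4536 = 24.22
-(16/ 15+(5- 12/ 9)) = -71/15 = -4.73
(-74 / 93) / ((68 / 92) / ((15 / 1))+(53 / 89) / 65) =-4923035/361553 = -13.62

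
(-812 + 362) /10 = -45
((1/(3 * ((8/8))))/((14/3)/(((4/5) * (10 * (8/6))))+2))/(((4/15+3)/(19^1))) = 1520/1911 = 0.80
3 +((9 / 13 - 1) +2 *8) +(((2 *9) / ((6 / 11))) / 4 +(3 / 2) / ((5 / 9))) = 7707/260 = 29.64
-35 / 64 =-0.55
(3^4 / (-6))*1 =-27/2 = -13.50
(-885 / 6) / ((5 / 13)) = -767/2 = -383.50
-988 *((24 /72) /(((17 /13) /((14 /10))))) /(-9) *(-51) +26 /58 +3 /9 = -2606312/1305 = -1997.17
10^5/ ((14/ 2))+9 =100063/7 = 14294.71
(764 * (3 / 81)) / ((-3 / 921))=-234548/27 = -8686.96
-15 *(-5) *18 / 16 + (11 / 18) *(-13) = 5503/72 = 76.43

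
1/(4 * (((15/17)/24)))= 34/5 = 6.80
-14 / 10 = -7/5 = -1.40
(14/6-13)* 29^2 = -26912/3 = -8970.67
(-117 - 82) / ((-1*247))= 199/247 = 0.81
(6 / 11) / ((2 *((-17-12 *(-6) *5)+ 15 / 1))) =3/3938 = 0.00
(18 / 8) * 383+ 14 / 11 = 37973/44 = 863.02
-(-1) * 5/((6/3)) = 5/2 = 2.50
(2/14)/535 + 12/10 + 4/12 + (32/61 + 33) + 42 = 10562135/137067 = 77.06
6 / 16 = 0.38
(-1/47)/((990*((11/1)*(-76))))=1/38899080 = 0.00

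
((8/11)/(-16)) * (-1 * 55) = 5/2 = 2.50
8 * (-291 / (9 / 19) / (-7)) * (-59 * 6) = -248541.71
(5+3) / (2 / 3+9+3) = 12/19 = 0.63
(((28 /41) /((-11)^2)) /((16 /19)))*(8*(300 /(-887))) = -79800/4400407 = -0.02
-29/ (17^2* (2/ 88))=-1276/289 = -4.42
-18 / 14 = -9/7 = -1.29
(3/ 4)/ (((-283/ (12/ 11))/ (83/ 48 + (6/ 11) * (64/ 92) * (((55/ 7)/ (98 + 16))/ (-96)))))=-761571/152362672 = 0.00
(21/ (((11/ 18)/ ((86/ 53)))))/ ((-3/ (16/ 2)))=-86688/583 = -148.69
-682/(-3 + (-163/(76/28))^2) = -123101/650399 = -0.19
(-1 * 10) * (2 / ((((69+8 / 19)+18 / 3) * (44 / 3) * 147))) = -95/772387 = 0.00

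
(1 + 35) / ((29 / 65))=2340/29 = 80.69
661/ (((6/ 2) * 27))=661/81 = 8.16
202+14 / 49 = 1416/7 = 202.29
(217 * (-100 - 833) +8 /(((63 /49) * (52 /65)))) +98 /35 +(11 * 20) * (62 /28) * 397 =-9054.71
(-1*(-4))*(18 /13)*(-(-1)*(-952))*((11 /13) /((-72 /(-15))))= -929.47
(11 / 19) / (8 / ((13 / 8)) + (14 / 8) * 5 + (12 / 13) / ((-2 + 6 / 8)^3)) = 71500/1630257 = 0.04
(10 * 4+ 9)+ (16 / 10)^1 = 253/5 = 50.60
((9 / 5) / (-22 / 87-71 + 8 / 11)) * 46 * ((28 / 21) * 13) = -20.35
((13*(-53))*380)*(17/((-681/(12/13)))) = 1369520/227 = 6033.13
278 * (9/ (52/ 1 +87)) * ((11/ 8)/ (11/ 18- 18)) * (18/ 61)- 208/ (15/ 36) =-499.62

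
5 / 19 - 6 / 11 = -59/209 = -0.28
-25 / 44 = -0.57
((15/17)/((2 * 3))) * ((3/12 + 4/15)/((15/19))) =0.10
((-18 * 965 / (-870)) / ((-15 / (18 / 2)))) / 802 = -0.01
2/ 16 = 1/8 = 0.12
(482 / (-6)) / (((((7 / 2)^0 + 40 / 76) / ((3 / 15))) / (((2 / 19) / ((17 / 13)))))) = -6266/7395 = -0.85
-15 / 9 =-1.67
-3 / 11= -0.27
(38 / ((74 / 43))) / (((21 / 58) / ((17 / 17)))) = 47386/777 = 60.99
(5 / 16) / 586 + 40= 375045/9376 = 40.00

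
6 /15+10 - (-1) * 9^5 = 295297/5 = 59059.40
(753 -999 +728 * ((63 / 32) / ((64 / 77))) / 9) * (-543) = 7562361/256 = 29540.47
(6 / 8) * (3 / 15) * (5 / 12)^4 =125/27648 = 0.00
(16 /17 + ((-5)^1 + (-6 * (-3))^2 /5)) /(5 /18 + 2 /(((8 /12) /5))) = 92934/23375 = 3.98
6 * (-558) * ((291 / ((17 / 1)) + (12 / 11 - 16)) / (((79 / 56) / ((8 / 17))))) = -2466.58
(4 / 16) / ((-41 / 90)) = -45/82 = -0.55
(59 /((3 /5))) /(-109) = -295/327 = -0.90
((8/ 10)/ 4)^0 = 1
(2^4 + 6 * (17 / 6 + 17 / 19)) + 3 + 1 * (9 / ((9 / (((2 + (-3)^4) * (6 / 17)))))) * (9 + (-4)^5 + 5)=-9543258/323 = -29545.69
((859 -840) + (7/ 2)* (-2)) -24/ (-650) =12.04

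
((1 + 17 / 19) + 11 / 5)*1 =389/95 = 4.09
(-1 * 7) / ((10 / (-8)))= 28/5 = 5.60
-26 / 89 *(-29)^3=634114/89 = 7124.88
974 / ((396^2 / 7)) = 3409/78408 = 0.04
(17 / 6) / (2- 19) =-0.17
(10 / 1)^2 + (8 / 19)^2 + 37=49521/361 = 137.18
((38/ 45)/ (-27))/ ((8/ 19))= -361/4860 = -0.07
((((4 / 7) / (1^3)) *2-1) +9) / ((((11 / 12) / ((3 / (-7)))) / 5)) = -11520/539 = -21.37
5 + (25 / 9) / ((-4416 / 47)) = 197545/39744 = 4.97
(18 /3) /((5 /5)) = 6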